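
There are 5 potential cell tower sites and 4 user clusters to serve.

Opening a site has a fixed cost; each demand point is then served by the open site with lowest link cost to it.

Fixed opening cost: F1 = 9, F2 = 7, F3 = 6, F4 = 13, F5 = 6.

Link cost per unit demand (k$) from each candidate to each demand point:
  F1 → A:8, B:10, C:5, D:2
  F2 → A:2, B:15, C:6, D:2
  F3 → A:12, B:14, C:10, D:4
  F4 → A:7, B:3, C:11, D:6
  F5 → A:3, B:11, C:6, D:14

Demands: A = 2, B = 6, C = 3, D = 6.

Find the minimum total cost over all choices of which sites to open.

Open {F2, F4}: assign each demand point to its cheapest open site.
  A→F2 2×2=4, B→F4 6×3=18, C→F2 3×6=18, D→F2 6×2=12
  link cost 52, fixed 20 → total 72.
Compare {F1, F2, F4}: link cost 49 + fixed 29 = 78.
Compare {F2, F3, F4}: link cost 52 + fixed 26 = 78.
Compare {F2, F4, F5}: link cost 52 + fixed 26 = 78.
All other subsets cost ≥ 78. Minimum total cost: 72.

72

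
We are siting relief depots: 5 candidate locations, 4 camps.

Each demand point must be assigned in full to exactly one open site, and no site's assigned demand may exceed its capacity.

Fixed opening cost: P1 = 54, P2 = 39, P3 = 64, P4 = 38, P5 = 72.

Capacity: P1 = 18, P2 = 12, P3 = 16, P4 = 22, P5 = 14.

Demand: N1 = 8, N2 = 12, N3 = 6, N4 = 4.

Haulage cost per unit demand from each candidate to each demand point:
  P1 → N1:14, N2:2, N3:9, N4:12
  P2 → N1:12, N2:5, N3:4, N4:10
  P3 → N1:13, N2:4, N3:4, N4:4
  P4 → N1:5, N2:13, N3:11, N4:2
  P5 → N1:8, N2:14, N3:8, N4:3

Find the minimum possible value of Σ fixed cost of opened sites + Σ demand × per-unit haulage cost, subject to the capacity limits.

Open {P1, P4}; cheapest assignment that respects the capacities:
  P1 (cap 18, load 18): N2, N3 — cost 12×2 + 6×9 = 78
  P4 (cap 22, load 12): N1, N4 — cost 8×5 + 4×2 = 48
  Shipping 126, fixed 92 → total 218.
  Any other capacity-feasible assignment to {P1, P4} ships for at least 126.
Compare {P1, P2, P4}: its best feasible assignment gives total 227.
Compare {P2, P4}: its best feasible assignment gives total 251.
Every other set of open sites that can feasibly serve all demand totals ≥ 227 even under its best assignment. Minimum: 218.

218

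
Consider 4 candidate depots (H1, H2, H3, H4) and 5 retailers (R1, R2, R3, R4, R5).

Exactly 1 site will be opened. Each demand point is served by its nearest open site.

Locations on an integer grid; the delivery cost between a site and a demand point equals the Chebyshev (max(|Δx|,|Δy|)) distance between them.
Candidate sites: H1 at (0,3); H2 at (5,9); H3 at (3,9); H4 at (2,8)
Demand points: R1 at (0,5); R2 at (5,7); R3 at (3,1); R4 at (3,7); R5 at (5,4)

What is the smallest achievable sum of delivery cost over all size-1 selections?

18

Open {H4}.
  R1→H4 3, R2→H4 3, R3→H4 7, R4→H4 1, R5→H4 4  ⇒ total 18.
Compare {H1}: total 19.
Compare {H3}: total 21.
No size-1 selection does better; minimum is 18.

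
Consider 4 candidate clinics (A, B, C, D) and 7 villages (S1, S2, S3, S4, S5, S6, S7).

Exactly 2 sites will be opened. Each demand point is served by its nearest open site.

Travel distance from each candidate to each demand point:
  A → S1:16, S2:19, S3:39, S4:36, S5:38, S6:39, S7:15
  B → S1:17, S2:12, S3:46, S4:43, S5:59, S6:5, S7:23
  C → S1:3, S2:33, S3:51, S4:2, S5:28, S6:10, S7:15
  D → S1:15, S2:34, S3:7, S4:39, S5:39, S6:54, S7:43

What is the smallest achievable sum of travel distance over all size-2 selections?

Open {C, D}.
  S1→C 3, S2→C 33, S3→D 7, S4→C 2, S5→C 28, S6→C 10, S7→C 15  ⇒ total 98.
Compare {B, C}: total 111.
Compare {A, C}: total 116.
No size-2 selection does better; minimum is 98.

98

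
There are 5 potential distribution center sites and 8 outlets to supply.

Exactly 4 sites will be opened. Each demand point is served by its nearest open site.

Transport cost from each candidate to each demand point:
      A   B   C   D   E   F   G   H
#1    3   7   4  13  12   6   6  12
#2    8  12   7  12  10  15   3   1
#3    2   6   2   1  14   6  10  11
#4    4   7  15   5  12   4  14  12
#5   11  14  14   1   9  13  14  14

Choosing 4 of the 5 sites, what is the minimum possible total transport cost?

28

Open {#2, #3, #4, #5}.
  A→#3 2, B→#3 6, C→#3 2, D→#3 1, E→#5 9, F→#4 4, G→#2 3, H→#2 1  ⇒ total 28.
Compare {#1, #2, #3, #4}: total 29.
Compare {#1, #2, #3, #5}: total 30.
No size-4 selection does better; minimum is 28.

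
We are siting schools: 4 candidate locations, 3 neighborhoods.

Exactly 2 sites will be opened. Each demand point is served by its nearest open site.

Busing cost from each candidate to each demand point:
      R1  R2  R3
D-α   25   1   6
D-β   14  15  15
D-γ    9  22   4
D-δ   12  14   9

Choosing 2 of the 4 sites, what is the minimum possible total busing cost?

Open {D-α, D-γ}.
  R1→D-γ 9, R2→D-α 1, R3→D-γ 4  ⇒ total 14.
Compare {D-α, D-δ}: total 19.
Compare {D-α, D-β}: total 21.
No size-2 selection does better; minimum is 14.

14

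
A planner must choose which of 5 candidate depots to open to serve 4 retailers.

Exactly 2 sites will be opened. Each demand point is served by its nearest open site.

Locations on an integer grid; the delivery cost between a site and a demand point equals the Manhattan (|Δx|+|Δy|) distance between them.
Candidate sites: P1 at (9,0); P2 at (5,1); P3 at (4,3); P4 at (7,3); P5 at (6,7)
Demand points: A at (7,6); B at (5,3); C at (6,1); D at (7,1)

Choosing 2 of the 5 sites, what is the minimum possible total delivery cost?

7

Open {P2, P5}.
  A→P5 2, B→P2 2, C→P2 1, D→P2 2  ⇒ total 7.
Compare {P2, P4}: total 8.
Compare {P3, P4}: total 9.
No size-2 selection does better; minimum is 7.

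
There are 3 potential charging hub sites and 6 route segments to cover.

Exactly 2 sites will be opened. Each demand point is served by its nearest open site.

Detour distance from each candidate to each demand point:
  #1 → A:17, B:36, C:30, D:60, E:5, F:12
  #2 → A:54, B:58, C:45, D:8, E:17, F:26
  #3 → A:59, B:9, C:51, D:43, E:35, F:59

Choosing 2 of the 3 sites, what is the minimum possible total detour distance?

108

Open {#1, #2}.
  A→#1 17, B→#1 36, C→#1 30, D→#2 8, E→#1 5, F→#1 12  ⇒ total 108.
Compare {#1, #3}: total 116.
Compare {#2, #3}: total 159.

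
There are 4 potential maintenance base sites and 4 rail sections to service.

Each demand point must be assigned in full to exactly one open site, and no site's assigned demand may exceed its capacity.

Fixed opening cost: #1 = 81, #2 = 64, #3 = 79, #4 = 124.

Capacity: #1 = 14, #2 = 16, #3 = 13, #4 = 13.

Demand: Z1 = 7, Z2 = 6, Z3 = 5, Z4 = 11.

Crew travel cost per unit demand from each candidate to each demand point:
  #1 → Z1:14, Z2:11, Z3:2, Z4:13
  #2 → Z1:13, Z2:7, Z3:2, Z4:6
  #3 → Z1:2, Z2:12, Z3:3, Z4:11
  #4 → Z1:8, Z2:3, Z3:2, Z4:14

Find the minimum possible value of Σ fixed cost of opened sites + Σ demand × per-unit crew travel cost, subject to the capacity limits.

305

Open {#2, #3}; cheapest assignment that respects the capacities:
  #2 (cap 16, load 16): Z3, Z4 — cost 5×2 + 11×6 = 76
  #3 (cap 13, load 13): Z1, Z2 — cost 7×2 + 6×12 = 86
  Shipping 162, fixed 143 → total 305.
  Any other capacity-feasible assignment to {#2, #3} ships for at least 162.
Compare {#2, #4}: its best feasible assignment gives total 338.
Compare {#2, #3, #4}: its best feasible assignment gives total 375.
Every other set of open sites that can feasibly serve all demand totals ≥ 338 even under its best assignment. Minimum: 305.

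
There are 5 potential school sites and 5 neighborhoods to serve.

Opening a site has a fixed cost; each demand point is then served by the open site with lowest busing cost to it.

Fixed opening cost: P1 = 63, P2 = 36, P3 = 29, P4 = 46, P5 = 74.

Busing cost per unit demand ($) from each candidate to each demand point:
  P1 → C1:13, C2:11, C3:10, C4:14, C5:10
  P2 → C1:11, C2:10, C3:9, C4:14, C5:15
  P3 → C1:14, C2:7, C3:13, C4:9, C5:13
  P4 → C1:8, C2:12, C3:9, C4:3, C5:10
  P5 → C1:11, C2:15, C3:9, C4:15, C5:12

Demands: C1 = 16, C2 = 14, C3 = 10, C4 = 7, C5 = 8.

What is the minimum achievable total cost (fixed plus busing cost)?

Open {P3, P4}: assign each demand point to its cheapest open site.
  C1→P4 16×8=128, C2→P3 14×7=98, C3→P4 10×9=90, C4→P4 7×3=21, C5→P4 8×10=80
  busing cost 417, fixed 75 → total 492.
Compare {P2, P3, P4}: busing cost 417 + fixed 111 = 528.
Compare {P4}: busing cost 487 + fixed 46 = 533.
Compare {P2, P4}: busing cost 459 + fixed 82 = 541.
All other subsets cost ≥ 528. Minimum total cost: 492.

492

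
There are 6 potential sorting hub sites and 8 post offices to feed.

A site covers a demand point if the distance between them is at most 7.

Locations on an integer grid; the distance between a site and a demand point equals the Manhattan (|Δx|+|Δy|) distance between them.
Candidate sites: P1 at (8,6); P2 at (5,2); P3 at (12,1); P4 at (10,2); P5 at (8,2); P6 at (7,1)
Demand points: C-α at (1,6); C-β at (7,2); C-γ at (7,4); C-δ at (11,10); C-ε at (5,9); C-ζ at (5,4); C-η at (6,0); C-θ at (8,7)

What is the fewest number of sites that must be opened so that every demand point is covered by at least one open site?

Coverage sets (demand points within 7 of each site):
  P1: {C-α, C-β, C-γ, C-δ, C-ε, C-ζ, C-θ}
  P2: {C-β, C-γ, C-ε, C-ζ, C-η}
  P3: {C-β, C-η}
  P4: {C-β, C-γ, C-ζ, C-η, C-θ}
  P5: {C-β, C-γ, C-ζ, C-η, C-θ}
  P6: {C-β, C-γ, C-ζ, C-η, C-θ}
No single site covers all 8 demand points.
But {P1, P2} covers everything, so the minimum is 2.

2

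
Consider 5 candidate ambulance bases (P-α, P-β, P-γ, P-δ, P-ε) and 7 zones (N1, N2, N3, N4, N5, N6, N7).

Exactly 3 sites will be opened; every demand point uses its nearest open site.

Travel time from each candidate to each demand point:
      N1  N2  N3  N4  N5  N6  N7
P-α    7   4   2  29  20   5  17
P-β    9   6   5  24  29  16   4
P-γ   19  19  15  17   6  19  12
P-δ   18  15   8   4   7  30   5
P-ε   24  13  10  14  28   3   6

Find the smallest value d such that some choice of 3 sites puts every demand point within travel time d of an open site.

Open {P-α, P-β, P-δ}.
  Farthest demand point is N1 at travel time 7 (to P-α); all others are ≤ 7.
With {P-α, P-γ, P-δ} the worst case is 7.
With {P-α, P-δ, P-ε} the worst case is 7.
No size-3 selection achieves below 7.

7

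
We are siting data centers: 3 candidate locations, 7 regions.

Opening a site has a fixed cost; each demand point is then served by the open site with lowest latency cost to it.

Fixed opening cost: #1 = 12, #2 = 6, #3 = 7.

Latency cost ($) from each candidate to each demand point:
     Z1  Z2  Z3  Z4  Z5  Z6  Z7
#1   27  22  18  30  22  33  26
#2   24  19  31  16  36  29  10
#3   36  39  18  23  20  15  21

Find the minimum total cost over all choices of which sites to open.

Open {#2, #3}: assign each demand point to its cheapest open site.
  Z1→#2 24, Z2→#2 19, Z3→#3 18, Z4→#2 16, Z5→#3 20, Z6→#3 15, Z7→#2 10
  latency cost 122, fixed 13 → total 135.
Compare {#1, #2, #3}: latency cost 122 + fixed 25 = 147.
Compare {#1, #2}: latency cost 138 + fixed 18 = 156.
Compare {#1, #3}: latency cost 146 + fixed 19 = 165.
All other subsets cost ≥ 147. Minimum total cost: 135.

135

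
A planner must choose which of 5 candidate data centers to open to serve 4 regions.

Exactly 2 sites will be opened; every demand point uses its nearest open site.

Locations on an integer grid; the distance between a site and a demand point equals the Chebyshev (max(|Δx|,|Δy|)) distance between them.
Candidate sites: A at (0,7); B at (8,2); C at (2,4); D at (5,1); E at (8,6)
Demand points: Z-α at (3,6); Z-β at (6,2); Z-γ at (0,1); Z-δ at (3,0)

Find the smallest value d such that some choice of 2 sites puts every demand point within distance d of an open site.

3

Open {C, D}.
  Farthest demand point is Z-γ at distance 3 (to C); all others are ≤ 3.
With {A, C} the worst case is 4.
With {B, C} the worst case is 4.
No size-2 selection achieves below 3.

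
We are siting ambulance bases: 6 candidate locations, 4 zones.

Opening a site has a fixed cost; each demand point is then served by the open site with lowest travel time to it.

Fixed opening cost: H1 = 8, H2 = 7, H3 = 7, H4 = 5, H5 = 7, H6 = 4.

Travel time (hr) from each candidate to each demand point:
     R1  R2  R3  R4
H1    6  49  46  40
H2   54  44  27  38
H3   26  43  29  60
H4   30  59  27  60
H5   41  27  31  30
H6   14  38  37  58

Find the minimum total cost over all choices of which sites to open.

Open {H1, H5}: assign each demand point to its cheapest open site.
  R1→H1 6, R2→H5 27, R3→H5 31, R4→H5 30
  travel time 94, fixed 15 → total 109.
Compare {H1, H4, H5}: travel time 90 + fixed 20 = 110.
Compare {H1, H2, H5}: travel time 90 + fixed 22 = 112.
Compare {H5, H6}: travel time 102 + fixed 11 = 113.
All other subsets cost ≥ 110. Minimum total cost: 109.

109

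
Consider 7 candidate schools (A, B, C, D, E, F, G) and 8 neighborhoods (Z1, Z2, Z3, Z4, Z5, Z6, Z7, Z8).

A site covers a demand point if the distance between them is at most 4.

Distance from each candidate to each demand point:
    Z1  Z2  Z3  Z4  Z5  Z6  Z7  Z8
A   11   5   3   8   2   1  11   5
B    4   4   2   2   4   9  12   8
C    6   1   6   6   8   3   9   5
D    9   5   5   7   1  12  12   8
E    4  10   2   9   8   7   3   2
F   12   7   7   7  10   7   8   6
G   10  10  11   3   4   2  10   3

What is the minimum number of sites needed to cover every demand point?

Coverage sets (demand points within 4 of each site):
  A: {Z3, Z5, Z6}
  B: {Z1, Z2, Z3, Z4, Z5}
  C: {Z2, Z6}
  D: {Z5}
  E: {Z1, Z3, Z7, Z8}
  F: {}
  G: {Z4, Z5, Z6, Z8}
No 2 sites suffice: every size-2 union leaves at least one demand point uncovered.
But {A, B, E} covers everything, so the minimum is 3.

3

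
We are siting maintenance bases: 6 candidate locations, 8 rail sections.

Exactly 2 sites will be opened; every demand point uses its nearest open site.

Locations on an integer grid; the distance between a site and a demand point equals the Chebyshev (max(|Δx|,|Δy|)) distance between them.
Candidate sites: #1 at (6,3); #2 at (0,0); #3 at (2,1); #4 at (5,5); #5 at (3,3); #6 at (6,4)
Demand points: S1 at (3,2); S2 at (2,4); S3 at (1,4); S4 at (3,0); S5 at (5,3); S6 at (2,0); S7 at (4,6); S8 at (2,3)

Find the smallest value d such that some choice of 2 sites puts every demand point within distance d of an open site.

Open {#1, #3}.
  Farthest demand point is S2 at distance 3 (to #3); all others are ≤ 3.
With {#1, #5} the worst case is 3.
With {#2, #5} the worst case is 3.
No size-2 selection achieves below 3.

3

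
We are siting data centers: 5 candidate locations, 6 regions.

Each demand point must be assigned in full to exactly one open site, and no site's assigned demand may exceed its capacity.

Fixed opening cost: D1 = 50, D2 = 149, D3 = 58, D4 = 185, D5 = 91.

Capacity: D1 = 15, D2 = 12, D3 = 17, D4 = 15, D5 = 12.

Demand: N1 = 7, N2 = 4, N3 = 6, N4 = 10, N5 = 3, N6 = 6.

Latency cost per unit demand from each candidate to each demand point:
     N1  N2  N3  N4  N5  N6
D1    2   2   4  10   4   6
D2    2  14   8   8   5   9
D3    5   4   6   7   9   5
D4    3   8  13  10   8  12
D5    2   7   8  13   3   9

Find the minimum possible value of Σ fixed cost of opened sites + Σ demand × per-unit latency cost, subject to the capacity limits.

Open {D1, D3, D5}; cheapest assignment that respects the capacities:
  D1 (cap 15, load 10): N2, N3 — cost 4×2 + 6×4 = 32
  D3 (cap 17, load 16): N4, N6 — cost 10×7 + 6×5 = 100
  D5 (cap 12, load 10): N1, N5 — cost 7×2 + 3×3 = 23
  Shipping 155, fixed 199 → total 354.
  Any other capacity-feasible assignment to {D1, D3, D5} ships for at least 155.
Compare {D1, D2, D3}: its best feasible assignment gives total 415.
Compare {D1, D3, D4}: its best feasible assignment gives total 458.
Every other set of open sites that can feasibly serve all demand totals ≥ 415 even under its best assignment. Minimum: 354.

354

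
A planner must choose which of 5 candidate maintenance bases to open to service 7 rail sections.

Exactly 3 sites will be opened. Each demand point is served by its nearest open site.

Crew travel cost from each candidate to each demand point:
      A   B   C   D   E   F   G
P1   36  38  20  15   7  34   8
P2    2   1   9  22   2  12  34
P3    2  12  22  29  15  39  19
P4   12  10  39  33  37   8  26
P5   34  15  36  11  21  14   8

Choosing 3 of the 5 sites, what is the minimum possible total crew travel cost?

Open {P2, P4, P5}.
  A→P2 2, B→P2 1, C→P2 9, D→P5 11, E→P2 2, F→P4 8, G→P5 8  ⇒ total 41.
Compare {P1, P2, P4}: total 45.
Compare {P1, P2, P5}: total 45.
No size-3 selection does better; minimum is 41.

41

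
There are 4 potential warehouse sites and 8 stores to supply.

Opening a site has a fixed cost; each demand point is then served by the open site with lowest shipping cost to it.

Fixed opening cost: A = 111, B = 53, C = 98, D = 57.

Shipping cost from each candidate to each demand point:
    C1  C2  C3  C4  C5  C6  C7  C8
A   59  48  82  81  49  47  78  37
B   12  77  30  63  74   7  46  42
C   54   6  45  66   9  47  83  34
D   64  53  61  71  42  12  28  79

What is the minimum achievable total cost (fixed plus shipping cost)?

Open {B, C}: assign each demand point to its cheapest open site.
  C1→B 12, C2→C 6, C3→B 30, C4→B 63, C5→C 9, C6→B 7, C7→B 46, C8→C 34
  shipping cost 207, fixed 151 → total 358.
Compare {B, D}: shipping cost 277 + fixed 110 = 387.
Compare {B, C, D}: shipping cost 189 + fixed 208 = 397.
Compare {B}: shipping cost 351 + fixed 53 = 404.
All other subsets cost ≥ 387. Minimum total cost: 358.

358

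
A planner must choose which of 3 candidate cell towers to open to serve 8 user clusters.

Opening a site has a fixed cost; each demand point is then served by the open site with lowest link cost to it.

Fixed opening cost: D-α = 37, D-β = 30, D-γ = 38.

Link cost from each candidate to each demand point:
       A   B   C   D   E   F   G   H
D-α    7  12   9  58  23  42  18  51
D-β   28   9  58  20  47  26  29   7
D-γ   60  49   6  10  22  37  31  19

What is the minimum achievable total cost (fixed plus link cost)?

186

Open {D-α, D-β}: assign each demand point to its cheapest open site.
  A→D-α 7, B→D-β 9, C→D-α 9, D→D-β 20, E→D-α 23, F→D-β 26, G→D-α 18, H→D-β 7
  link cost 119, fixed 67 → total 186.
Compare {D-β, D-γ}: link cost 137 + fixed 68 = 205.
Compare {D-α, D-γ}: link cost 131 + fixed 75 = 206.
Compare {D-α, D-β, D-γ}: link cost 105 + fixed 105 = 210.
All other subsets cost ≥ 205. Minimum total cost: 186.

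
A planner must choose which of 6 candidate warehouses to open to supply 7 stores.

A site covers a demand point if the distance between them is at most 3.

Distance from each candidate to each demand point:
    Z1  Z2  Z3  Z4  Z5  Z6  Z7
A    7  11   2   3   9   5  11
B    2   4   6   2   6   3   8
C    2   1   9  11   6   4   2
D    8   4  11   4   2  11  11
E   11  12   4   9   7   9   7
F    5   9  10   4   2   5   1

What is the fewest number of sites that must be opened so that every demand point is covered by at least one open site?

4

Coverage sets (demand points within 3 of each site):
  A: {Z3, Z4}
  B: {Z1, Z4, Z6}
  C: {Z1, Z2, Z7}
  D: {Z5}
  E: {}
  F: {Z5, Z7}
No 3 sites suffice: every size-3 union leaves at least one demand point uncovered.
But {A, B, C, D} covers everything, so the minimum is 4.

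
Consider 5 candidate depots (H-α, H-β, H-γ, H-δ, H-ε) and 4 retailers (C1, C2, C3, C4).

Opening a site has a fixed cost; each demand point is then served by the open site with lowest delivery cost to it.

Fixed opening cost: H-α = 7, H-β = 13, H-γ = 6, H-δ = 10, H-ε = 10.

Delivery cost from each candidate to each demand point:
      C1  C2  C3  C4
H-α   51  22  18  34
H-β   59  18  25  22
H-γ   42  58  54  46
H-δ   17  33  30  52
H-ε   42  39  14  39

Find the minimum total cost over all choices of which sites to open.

104

Open {H-β, H-δ, H-ε}: assign each demand point to its cheapest open site.
  C1→H-δ 17, C2→H-β 18, C3→H-ε 14, C4→H-β 22
  delivery cost 71, fixed 33 → total 104.
Compare {H-β, H-δ}: delivery cost 82 + fixed 23 = 105.
Compare {H-α, H-β, H-δ}: delivery cost 75 + fixed 30 = 105.
Compare {H-α, H-δ}: delivery cost 91 + fixed 17 = 108.
All other subsets cost ≥ 105. Minimum total cost: 104.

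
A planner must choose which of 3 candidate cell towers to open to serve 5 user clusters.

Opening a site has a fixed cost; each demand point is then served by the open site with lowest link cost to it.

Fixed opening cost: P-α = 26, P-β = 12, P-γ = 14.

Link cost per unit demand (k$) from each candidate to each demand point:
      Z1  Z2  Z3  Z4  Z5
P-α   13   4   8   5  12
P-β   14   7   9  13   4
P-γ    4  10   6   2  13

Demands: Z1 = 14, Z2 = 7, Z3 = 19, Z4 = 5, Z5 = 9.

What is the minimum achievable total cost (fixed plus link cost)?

291

Open {P-β, P-γ}: assign each demand point to its cheapest open site.
  Z1→P-γ 14×4=56, Z2→P-β 7×7=49, Z3→P-γ 19×6=114, Z4→P-γ 5×2=10, Z5→P-β 9×4=36
  link cost 265, fixed 26 → total 291.
Compare {P-α, P-β, P-γ}: link cost 244 + fixed 52 = 296.
Compare {P-α, P-γ}: link cost 316 + fixed 40 = 356.
Compare {P-γ}: link cost 367 + fixed 14 = 381.
All other subsets cost ≥ 296. Minimum total cost: 291.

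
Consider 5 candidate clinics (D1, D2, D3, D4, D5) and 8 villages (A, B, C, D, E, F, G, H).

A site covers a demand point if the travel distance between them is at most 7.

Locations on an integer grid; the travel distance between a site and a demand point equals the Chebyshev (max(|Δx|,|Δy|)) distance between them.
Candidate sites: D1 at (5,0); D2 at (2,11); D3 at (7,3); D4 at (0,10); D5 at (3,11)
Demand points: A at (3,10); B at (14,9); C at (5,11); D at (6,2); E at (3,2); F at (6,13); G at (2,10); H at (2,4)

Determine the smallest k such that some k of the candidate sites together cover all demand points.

2

Coverage sets (demand points within 7 of each site):
  D1: {D, E, H}
  D2: {A, C, F, G, H}
  D3: {A, B, D, E, G, H}
  D4: {A, C, F, G, H}
  D5: {A, C, F, G, H}
No single site covers all 8 demand points.
But {D2, D3} covers everything, so the minimum is 2.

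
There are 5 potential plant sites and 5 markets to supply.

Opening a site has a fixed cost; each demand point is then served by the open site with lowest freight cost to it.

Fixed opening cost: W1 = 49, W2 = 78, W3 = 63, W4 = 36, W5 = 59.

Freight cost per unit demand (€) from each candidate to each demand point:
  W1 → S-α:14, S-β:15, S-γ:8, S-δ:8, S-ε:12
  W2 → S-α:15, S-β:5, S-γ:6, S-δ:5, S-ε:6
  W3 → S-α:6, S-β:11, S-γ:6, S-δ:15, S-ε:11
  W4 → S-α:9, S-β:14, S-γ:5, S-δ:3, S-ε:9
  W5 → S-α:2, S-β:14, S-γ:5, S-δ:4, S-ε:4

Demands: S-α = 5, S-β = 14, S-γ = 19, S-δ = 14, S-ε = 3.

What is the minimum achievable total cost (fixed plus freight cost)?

380

Open {W2, W5}: assign each demand point to its cheapest open site.
  S-α→W5 5×2=10, S-β→W2 14×5=70, S-γ→W5 19×5=95, S-δ→W5 14×4=56, S-ε→W5 3×4=12
  freight cost 243, fixed 137 → total 380.
Compare {W2, W4}: freight cost 270 + fixed 114 = 384.
Compare {W2, W4, W5}: freight cost 229 + fixed 173 = 402.
Compare {W2}: freight cost 347 + fixed 78 = 425.
All other subsets cost ≥ 384. Minimum total cost: 380.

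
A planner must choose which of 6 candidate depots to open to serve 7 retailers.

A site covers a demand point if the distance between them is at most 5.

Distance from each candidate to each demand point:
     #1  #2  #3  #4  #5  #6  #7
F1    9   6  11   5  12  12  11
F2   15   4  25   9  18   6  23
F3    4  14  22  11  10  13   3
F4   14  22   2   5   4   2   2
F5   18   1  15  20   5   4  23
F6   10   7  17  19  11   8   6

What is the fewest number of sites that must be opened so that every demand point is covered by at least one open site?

3

Coverage sets (demand points within 5 of each site):
  F1: {#4}
  F2: {#2}
  F3: {#1, #7}
  F4: {#3, #4, #5, #6, #7}
  F5: {#2, #5, #6}
  F6: {}
No 2 sites suffice: every size-2 union leaves at least one demand point uncovered.
But {F2, F3, F4} covers everything, so the minimum is 3.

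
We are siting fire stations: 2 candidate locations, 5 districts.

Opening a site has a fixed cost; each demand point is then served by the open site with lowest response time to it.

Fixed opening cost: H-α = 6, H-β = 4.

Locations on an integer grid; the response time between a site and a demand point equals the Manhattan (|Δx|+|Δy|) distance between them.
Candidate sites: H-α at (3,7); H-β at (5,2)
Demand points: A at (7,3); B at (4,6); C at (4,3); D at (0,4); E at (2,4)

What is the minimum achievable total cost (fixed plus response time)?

Open {H-β}: assign each demand point to its cheapest open site.
  A→H-β 3, B→H-β 5, C→H-β 2, D→H-β 7, E→H-β 5
  response time 22, fixed 4 → total 26.
Compare {H-α, H-β}: response time 17 + fixed 10 = 27.
Compare {H-α}: response time 25 + fixed 6 = 31.

26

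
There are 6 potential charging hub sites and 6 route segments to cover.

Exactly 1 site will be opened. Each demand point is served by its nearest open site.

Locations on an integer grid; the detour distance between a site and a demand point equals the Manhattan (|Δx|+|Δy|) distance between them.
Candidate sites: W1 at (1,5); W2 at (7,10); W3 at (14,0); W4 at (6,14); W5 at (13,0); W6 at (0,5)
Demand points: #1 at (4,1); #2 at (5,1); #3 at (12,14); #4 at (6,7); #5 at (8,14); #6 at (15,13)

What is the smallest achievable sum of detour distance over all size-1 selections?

Open {W2}.
  #1→W2 12, #2→W2 11, #3→W2 9, #4→W2 4, #5→W2 5, #6→W2 11  ⇒ total 52.
Compare {W4}: total 54.
Compare {W1}: total 80.
No size-1 selection does better; minimum is 52.

52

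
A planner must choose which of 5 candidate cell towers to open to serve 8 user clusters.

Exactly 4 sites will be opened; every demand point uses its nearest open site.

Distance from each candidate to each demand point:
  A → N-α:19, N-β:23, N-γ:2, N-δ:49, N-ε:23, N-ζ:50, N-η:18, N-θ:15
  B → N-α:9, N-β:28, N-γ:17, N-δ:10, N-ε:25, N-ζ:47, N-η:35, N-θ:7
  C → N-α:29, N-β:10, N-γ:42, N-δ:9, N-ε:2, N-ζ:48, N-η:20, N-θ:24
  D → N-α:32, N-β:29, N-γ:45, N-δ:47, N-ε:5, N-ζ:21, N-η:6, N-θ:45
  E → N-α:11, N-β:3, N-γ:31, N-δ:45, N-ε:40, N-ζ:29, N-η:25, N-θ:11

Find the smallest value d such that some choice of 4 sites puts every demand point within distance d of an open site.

Open {A, B, C, D}.
  Farthest demand point is N-ζ at distance 21 (to D); all others are ≤ 21.
With {A, B, D, E} the worst case is 21.
With {A, C, D, E} the worst case is 21.
No size-4 selection achieves below 21.

21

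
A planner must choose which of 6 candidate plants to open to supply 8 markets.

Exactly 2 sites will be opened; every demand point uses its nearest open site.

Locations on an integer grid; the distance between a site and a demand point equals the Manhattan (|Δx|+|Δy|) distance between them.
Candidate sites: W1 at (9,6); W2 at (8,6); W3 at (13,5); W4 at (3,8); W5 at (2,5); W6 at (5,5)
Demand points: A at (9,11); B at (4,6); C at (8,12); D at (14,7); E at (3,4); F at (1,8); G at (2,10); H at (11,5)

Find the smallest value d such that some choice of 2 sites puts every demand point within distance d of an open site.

Open {W1, W4}.
  Farthest demand point is C at distance 7 (to W1); all others are ≤ 7.
With {W1, W5} the worst case is 7.
With {W2, W4} the worst case is 7.
No size-2 selection achieves below 7.

7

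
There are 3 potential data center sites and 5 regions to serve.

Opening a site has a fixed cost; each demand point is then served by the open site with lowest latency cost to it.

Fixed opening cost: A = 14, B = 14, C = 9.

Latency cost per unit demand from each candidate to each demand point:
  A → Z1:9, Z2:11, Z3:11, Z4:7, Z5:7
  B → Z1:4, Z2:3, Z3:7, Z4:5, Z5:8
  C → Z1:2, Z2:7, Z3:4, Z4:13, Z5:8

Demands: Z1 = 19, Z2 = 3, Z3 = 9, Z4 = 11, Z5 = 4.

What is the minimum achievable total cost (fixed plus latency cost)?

Open {B, C}: assign each demand point to its cheapest open site.
  Z1→C 19×2=38, Z2→B 3×3=9, Z3→C 9×4=36, Z4→B 11×5=55, Z5→B 4×8=32
  latency cost 170, fixed 23 → total 193.
Compare {A, B, C}: latency cost 166 + fixed 37 = 203.
Compare {A, C}: latency cost 200 + fixed 23 = 223.
Compare {B}: latency cost 235 + fixed 14 = 249.
All other subsets cost ≥ 203. Minimum total cost: 193.

193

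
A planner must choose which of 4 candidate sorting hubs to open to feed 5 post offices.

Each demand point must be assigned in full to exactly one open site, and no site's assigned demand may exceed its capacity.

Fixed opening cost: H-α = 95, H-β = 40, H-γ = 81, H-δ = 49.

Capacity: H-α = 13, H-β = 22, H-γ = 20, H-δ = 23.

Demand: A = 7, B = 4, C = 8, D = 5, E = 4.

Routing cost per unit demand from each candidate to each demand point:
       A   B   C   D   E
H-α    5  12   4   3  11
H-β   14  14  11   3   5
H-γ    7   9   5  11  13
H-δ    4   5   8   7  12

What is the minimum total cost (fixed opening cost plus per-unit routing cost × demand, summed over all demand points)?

Open {H-β, H-δ}; cheapest assignment that respects the capacities:
  H-β (cap 22, load 9): D, E — cost 5×3 + 4×5 = 35
  H-δ (cap 23, load 19): A, B, C — cost 7×4 + 4×5 + 8×8 = 112
  Shipping 147, fixed 89 → total 236.
  Any other capacity-feasible assignment to {H-β, H-δ} ships for at least 147.
Compare {H-β, H-γ}: its best feasible assignment gives total 281.
Compare {H-α, H-δ}: its best feasible assignment gives total 287.
Every other set of open sites that can feasibly serve all demand totals ≥ 281 even under its best assignment. Minimum: 236.

236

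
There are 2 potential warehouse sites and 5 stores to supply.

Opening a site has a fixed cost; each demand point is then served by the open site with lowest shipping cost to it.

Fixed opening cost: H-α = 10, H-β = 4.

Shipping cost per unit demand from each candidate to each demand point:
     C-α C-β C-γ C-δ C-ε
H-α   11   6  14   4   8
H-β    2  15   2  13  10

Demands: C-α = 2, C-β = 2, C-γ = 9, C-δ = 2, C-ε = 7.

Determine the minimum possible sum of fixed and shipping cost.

112

Open {H-α, H-β}: assign each demand point to its cheapest open site.
  C-α→H-β 2×2=4, C-β→H-α 2×6=12, C-γ→H-β 9×2=18, C-δ→H-α 2×4=8, C-ε→H-α 7×8=56
  shipping cost 98, fixed 14 → total 112.
Compare {H-β}: shipping cost 148 + fixed 4 = 152.
Compare {H-α}: shipping cost 224 + fixed 10 = 234.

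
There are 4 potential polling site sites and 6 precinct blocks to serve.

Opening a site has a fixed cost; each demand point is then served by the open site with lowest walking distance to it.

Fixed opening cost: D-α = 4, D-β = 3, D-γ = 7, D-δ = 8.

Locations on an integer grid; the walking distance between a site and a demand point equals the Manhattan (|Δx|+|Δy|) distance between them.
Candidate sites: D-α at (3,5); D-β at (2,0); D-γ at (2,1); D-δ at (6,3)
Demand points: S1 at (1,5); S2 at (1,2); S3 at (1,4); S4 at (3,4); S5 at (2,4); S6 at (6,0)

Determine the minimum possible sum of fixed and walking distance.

22

Open {D-α, D-β}: assign each demand point to its cheapest open site.
  S1→D-α 2, S2→D-β 3, S3→D-α 3, S4→D-α 1, S5→D-α 2, S6→D-β 4
  walking distance 15, fixed 7 → total 22.
Compare {D-α}: walking distance 21 + fixed 4 = 25.
Compare {D-α, D-γ}: walking distance 15 + fixed 11 = 26.
Compare {D-α, D-δ}: walking distance 16 + fixed 12 = 28.
All other subsets cost ≥ 25. Minimum total cost: 22.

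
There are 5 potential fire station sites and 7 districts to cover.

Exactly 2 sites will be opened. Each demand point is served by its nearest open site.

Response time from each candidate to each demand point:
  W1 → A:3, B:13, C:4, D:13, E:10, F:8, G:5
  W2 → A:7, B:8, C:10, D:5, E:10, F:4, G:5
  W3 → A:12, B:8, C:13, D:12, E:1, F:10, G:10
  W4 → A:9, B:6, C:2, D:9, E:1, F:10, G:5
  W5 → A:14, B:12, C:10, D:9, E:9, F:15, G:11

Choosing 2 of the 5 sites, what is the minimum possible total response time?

30

Open {W2, W4}.
  A→W2 7, B→W4 6, C→W4 2, D→W2 5, E→W4 1, F→W2 4, G→W2 5  ⇒ total 30.
Compare {W1, W4}: total 34.
Compare {W1, W2}: total 39.
No size-2 selection does better; minimum is 30.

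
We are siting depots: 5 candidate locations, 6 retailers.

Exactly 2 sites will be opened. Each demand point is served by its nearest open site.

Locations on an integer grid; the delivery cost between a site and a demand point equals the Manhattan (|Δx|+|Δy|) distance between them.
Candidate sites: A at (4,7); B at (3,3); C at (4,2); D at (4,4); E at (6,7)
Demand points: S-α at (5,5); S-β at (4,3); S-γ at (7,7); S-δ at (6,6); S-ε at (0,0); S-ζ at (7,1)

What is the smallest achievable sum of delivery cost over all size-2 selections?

Open {C, E}.
  S-α→E 3, S-β→C 1, S-γ→E 1, S-δ→E 1, S-ε→C 6, S-ζ→C 4  ⇒ total 16.
Compare {B, E}: total 18.
Compare {D, E}: total 19.
No size-2 selection does better; minimum is 16.

16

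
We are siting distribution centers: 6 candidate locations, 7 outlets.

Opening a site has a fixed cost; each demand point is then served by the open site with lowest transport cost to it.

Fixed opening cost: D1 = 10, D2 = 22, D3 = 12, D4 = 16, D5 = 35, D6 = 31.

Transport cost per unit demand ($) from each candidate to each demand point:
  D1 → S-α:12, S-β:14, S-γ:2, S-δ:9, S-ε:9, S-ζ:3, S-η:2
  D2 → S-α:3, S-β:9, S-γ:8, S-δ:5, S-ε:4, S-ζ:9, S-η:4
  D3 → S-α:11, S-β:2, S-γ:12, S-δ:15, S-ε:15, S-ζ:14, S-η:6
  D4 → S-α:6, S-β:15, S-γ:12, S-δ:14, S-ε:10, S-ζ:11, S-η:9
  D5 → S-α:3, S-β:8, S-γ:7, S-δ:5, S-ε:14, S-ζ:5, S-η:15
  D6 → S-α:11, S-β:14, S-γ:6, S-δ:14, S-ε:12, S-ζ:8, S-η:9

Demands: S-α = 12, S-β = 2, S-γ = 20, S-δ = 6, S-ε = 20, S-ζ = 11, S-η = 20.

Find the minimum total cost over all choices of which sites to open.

307

Open {D1, D2, D3}: assign each demand point to its cheapest open site.
  S-α→D2 12×3=36, S-β→D3 2×2=4, S-γ→D1 20×2=40, S-δ→D2 6×5=30, S-ε→D2 20×4=80, S-ζ→D1 11×3=33, S-η→D1 20×2=40
  transport cost 263, fixed 44 → total 307.
Compare {D1, D2}: transport cost 277 + fixed 32 = 309.
Compare {D1, D2, D3, D4}: transport cost 263 + fixed 60 = 323.
Compare {D1, D2, D4}: transport cost 277 + fixed 48 = 325.
All other subsets cost ≥ 309. Minimum total cost: 307.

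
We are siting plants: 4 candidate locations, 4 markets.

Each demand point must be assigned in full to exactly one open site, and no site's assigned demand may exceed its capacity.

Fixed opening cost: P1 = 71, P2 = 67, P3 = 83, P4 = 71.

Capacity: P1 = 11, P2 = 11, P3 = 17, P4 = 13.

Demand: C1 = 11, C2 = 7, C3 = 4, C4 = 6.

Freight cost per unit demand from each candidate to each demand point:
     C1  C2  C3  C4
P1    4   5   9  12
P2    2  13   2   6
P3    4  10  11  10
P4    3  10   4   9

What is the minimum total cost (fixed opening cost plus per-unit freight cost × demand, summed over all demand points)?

Open {P1, P2, P4}; cheapest assignment that respects the capacities:
  P1 (cap 11, load 7): C2 — cost 7×5 = 35
  P2 (cap 11, load 10): C3, C4 — cost 4×2 + 6×6 = 44
  P4 (cap 13, load 11): C1 — cost 11×3 = 33
  Shipping 112, fixed 209 → total 321.
  Any other capacity-feasible assignment to {P1, P2, P4} ships for at least 112.
Compare {P1, P3}: its best feasible assignment gives total 329.
Compare {P3, P4}: its best feasible assignment gives total 344.
Every other set of open sites that can feasibly serve all demand totals ≥ 329 even under its best assignment. Minimum: 321.

321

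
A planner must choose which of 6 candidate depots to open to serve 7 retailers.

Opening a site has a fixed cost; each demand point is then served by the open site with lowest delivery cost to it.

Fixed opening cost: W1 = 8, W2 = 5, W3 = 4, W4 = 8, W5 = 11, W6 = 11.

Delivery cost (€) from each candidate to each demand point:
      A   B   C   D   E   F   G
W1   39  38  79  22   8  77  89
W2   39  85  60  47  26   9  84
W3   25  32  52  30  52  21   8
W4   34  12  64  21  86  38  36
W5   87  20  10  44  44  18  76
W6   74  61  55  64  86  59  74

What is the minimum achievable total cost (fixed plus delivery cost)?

Open {W1, W2, W3, W4, W5}: assign each demand point to its cheapest open site.
  A→W3 25, B→W4 12, C→W5 10, D→W4 21, E→W1 8, F→W2 9, G→W3 8
  delivery cost 93, fixed 36 → total 129.
Compare {W1, W2, W3, W5}: delivery cost 102 + fixed 28 = 130.
Compare {W1, W3, W4, W5}: delivery cost 102 + fixed 31 = 133.
Compare {W1, W3, W5}: delivery cost 111 + fixed 23 = 134.
All other subsets cost ≥ 130. Minimum total cost: 129.

129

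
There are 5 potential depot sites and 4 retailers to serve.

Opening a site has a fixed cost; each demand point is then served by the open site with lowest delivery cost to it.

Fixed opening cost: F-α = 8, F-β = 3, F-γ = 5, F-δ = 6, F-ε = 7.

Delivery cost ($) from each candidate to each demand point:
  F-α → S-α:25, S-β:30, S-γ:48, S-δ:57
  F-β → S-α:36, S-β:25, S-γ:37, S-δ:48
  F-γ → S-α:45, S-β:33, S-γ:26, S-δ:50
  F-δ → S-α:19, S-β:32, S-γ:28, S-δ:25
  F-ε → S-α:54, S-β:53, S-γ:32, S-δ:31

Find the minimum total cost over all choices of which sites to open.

Open {F-β, F-δ}: assign each demand point to its cheapest open site.
  S-α→F-δ 19, S-β→F-β 25, S-γ→F-δ 28, S-δ→F-δ 25
  delivery cost 97, fixed 9 → total 106.
Compare {F-β, F-γ, F-δ}: delivery cost 95 + fixed 14 = 109.
Compare {F-δ}: delivery cost 104 + fixed 6 = 110.
Compare {F-γ, F-δ}: delivery cost 102 + fixed 11 = 113.
All other subsets cost ≥ 109. Minimum total cost: 106.

106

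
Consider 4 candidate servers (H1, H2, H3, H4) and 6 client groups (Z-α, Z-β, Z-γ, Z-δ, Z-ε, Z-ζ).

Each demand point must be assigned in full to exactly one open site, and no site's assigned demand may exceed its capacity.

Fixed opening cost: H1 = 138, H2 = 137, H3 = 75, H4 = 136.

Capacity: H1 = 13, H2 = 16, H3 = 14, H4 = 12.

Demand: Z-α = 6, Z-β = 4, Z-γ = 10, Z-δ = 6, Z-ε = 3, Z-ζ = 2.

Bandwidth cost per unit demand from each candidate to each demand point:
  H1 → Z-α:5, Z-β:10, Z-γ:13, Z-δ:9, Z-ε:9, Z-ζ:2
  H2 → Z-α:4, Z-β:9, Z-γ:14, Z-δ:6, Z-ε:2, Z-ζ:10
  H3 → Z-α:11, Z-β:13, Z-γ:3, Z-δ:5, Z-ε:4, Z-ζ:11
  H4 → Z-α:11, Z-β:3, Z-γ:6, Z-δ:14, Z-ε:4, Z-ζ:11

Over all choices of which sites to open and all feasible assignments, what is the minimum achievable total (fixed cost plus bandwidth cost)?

Open {H2, H3, H4}; cheapest assignment that respects the capacities:
  H2 (cap 16, load 15): Z-α, Z-δ, Z-ε — cost 6×4 + 6×6 + 3×2 = 66
  H3 (cap 14, load 12): Z-γ, Z-ζ — cost 10×3 + 2×11 = 52
  H4 (cap 12, load 4): Z-β — cost 4×3 = 12
  Shipping 130, fixed 348 → total 478.
  Any other capacity-feasible assignment to {H2, H3, H4} ships for at least 130.
Compare {H1, H2, H3}: its best feasible assignment gives total 490.
Compare {H1, H3, H4}: its best feasible assignment gives total 509.
Every other set of open sites that can feasibly serve all demand totals ≥ 490 even under its best assignment. Minimum: 478.

478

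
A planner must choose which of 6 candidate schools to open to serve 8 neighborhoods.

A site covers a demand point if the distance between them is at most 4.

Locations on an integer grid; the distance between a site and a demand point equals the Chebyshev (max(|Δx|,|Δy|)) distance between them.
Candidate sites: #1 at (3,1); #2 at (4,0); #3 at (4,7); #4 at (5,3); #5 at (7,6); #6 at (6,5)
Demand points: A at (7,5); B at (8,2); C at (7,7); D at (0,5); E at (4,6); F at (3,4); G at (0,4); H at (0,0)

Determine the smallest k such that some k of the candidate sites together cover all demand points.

Coverage sets (demand points within 4 of each site):
  #1: {A, D, F, G, H}
  #2: {B, F, G, H}
  #3: {A, C, D, E, F, G}
  #4: {A, B, C, E, F}
  #5: {A, B, C, E, F}
  #6: {A, B, C, E, F}
No single site covers all 8 demand points.
But {#1, #4} covers everything, so the minimum is 2.

2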